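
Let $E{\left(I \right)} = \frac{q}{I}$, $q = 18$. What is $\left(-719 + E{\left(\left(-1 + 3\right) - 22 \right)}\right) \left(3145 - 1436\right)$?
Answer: $- \frac{12303091}{10} \approx -1.2303 \cdot 10^{6}$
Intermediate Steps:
$E{\left(I \right)} = \frac{18}{I}$
$\left(-719 + E{\left(\left(-1 + 3\right) - 22 \right)}\right) \left(3145 - 1436\right) = \left(-719 + \frac{18}{\left(-1 + 3\right) - 22}\right) \left(3145 - 1436\right) = \left(-719 + \frac{18}{2 - 22}\right) 1709 = \left(-719 + \frac{18}{-20}\right) 1709 = \left(-719 + 18 \left(- \frac{1}{20}\right)\right) 1709 = \left(-719 - \frac{9}{10}\right) 1709 = \left(- \frac{7199}{10}\right) 1709 = - \frac{12303091}{10}$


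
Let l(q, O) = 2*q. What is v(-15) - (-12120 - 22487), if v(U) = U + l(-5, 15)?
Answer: 34582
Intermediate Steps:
v(U) = -10 + U (v(U) = U + 2*(-5) = U - 10 = -10 + U)
v(-15) - (-12120 - 22487) = (-10 - 15) - (-12120 - 22487) = -25 - 1*(-34607) = -25 + 34607 = 34582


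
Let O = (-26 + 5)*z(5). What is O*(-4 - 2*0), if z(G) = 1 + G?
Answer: 504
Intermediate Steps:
O = -126 (O = (-26 + 5)*(1 + 5) = -21*6 = -126)
O*(-4 - 2*0) = -126*(-4 - 2*0) = -126*(-4 + 0) = -126*(-4) = 504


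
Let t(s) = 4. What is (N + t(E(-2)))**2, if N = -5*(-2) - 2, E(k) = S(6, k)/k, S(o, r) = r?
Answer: 144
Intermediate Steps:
E(k) = 1 (E(k) = k/k = 1)
N = 8 (N = 10 - 2 = 8)
(N + t(E(-2)))**2 = (8 + 4)**2 = 12**2 = 144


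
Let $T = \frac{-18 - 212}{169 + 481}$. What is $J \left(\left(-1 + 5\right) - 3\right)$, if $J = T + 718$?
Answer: $\frac{46647}{65} \approx 717.65$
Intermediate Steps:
$T = - \frac{23}{65}$ ($T = - \frac{230}{650} = \left(-230\right) \frac{1}{650} = - \frac{23}{65} \approx -0.35385$)
$J = \frac{46647}{65}$ ($J = - \frac{23}{65} + 718 = \frac{46647}{65} \approx 717.65$)
$J \left(\left(-1 + 5\right) - 3\right) = \frac{46647 \left(\left(-1 + 5\right) - 3\right)}{65} = \frac{46647 \left(4 - 3\right)}{65} = \frac{46647}{65} \cdot 1 = \frac{46647}{65}$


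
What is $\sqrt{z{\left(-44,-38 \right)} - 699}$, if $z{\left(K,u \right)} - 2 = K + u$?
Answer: $i \sqrt{779} \approx 27.911 i$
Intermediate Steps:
$z{\left(K,u \right)} = 2 + K + u$ ($z{\left(K,u \right)} = 2 + \left(K + u\right) = 2 + K + u$)
$\sqrt{z{\left(-44,-38 \right)} - 699} = \sqrt{\left(2 - 44 - 38\right) - 699} = \sqrt{-80 - 699} = \sqrt{-779} = i \sqrt{779}$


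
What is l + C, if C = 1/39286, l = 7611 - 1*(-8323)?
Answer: 625983125/39286 ≈ 15934.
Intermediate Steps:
l = 15934 (l = 7611 + 8323 = 15934)
C = 1/39286 ≈ 2.5454e-5
l + C = 15934 + 1/39286 = 625983125/39286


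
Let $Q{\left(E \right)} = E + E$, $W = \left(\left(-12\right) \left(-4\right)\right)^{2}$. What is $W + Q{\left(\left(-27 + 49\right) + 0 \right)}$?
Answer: $2348$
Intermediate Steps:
$W = 2304$ ($W = 48^{2} = 2304$)
$Q{\left(E \right)} = 2 E$
$W + Q{\left(\left(-27 + 49\right) + 0 \right)} = 2304 + 2 \left(\left(-27 + 49\right) + 0\right) = 2304 + 2 \left(22 + 0\right) = 2304 + 2 \cdot 22 = 2304 + 44 = 2348$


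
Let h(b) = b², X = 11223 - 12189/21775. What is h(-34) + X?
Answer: 269540536/21775 ≈ 12378.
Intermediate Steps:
X = 244368636/21775 (X = 11223 - 12189*1/21775 = 11223 - 12189/21775 = 244368636/21775 ≈ 11222.)
h(-34) + X = (-34)² + 244368636/21775 = 1156 + 244368636/21775 = 269540536/21775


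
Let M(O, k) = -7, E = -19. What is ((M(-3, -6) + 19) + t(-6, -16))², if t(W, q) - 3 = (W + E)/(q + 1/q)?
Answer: 18105025/66049 ≈ 274.12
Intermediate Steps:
t(W, q) = 3 + (-19 + W)/(q + 1/q) (t(W, q) = 3 + (W - 19)/(q + 1/q) = 3 + (-19 + W)/(q + 1/q))
((M(-3, -6) + 19) + t(-6, -16))² = ((-7 + 19) + (3 - 19*(-16) + 3*(-16)² - 6*(-16))/(1 + (-16)²))² = (12 + (3 + 304 + 3*256 + 96)/(1 + 256))² = (12 + (3 + 304 + 768 + 96)/257)² = (12 + (1/257)*1171)² = (12 + 1171/257)² = (4255/257)² = 18105025/66049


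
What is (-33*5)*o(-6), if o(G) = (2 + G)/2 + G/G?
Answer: 165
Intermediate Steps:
o(G) = 2 + G/2 (o(G) = (2 + G)*(½) + 1 = (1 + G/2) + 1 = 2 + G/2)
(-33*5)*o(-6) = (-33*5)*(2 + (½)*(-6)) = -165*(2 - 3) = -165*(-1) = 165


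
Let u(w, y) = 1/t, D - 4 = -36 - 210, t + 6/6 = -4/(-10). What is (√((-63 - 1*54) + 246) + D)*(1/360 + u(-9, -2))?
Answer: 72479/180 - 599*√129/360 ≈ 383.76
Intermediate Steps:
t = -⅗ (t = -1 - 4/(-10) = -1 - 4*(-⅒) = -1 + ⅖ = -⅗ ≈ -0.60000)
D = -242 (D = 4 + (-36 - 210) = 4 - 246 = -242)
u(w, y) = -5/3 (u(w, y) = 1/(-⅗) = -5/3)
(√((-63 - 1*54) + 246) + D)*(1/360 + u(-9, -2)) = (√((-63 - 1*54) + 246) - 242)*(1/360 - 5/3) = (√((-63 - 54) + 246) - 242)*(1/360 - 5/3) = (√(-117 + 246) - 242)*(-599/360) = (√129 - 242)*(-599/360) = (-242 + √129)*(-599/360) = 72479/180 - 599*√129/360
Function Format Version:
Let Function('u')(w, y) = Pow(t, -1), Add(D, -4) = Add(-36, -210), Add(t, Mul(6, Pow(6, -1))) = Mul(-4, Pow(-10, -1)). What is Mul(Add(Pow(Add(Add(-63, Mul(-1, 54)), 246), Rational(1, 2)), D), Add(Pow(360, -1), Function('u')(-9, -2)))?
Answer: Add(Rational(72479, 180), Mul(Rational(-599, 360), Pow(129, Rational(1, 2)))) ≈ 383.76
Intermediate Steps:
t = Rational(-3, 5) (t = Add(-1, Mul(-4, Pow(-10, -1))) = Add(-1, Mul(-4, Rational(-1, 10))) = Add(-1, Rational(2, 5)) = Rational(-3, 5) ≈ -0.60000)
D = -242 (D = Add(4, Add(-36, -210)) = Add(4, -246) = -242)
Function('u')(w, y) = Rational(-5, 3) (Function('u')(w, y) = Pow(Rational(-3, 5), -1) = Rational(-5, 3))
Mul(Add(Pow(Add(Add(-63, Mul(-1, 54)), 246), Rational(1, 2)), D), Add(Pow(360, -1), Function('u')(-9, -2))) = Mul(Add(Pow(Add(Add(-63, Mul(-1, 54)), 246), Rational(1, 2)), -242), Add(Pow(360, -1), Rational(-5, 3))) = Mul(Add(Pow(Add(Add(-63, -54), 246), Rational(1, 2)), -242), Add(Rational(1, 360), Rational(-5, 3))) = Mul(Add(Pow(Add(-117, 246), Rational(1, 2)), -242), Rational(-599, 360)) = Mul(Add(Pow(129, Rational(1, 2)), -242), Rational(-599, 360)) = Mul(Add(-242, Pow(129, Rational(1, 2))), Rational(-599, 360)) = Add(Rational(72479, 180), Mul(Rational(-599, 360), Pow(129, Rational(1, 2))))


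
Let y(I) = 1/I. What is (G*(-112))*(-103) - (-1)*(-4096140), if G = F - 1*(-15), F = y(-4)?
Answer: -3925984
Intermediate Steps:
y(I) = 1/I
F = -¼ (F = 1/(-4) = -¼ ≈ -0.25000)
G = 59/4 (G = -¼ - 1*(-15) = -¼ + 15 = 59/4 ≈ 14.750)
(G*(-112))*(-103) - (-1)*(-4096140) = ((59/4)*(-112))*(-103) - (-1)*(-4096140) = -1652*(-103) - 1*4096140 = 170156 - 4096140 = -3925984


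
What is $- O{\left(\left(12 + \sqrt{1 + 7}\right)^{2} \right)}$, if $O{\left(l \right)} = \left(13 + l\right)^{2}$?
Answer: $-31833 - 15840 \sqrt{2} \approx -54234.0$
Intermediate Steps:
$- O{\left(\left(12 + \sqrt{1 + 7}\right)^{2} \right)} = - \left(13 + \left(12 + \sqrt{1 + 7}\right)^{2}\right)^{2} = - \left(13 + \left(12 + \sqrt{8}\right)^{2}\right)^{2} = - \left(13 + \left(12 + 2 \sqrt{2}\right)^{2}\right)^{2}$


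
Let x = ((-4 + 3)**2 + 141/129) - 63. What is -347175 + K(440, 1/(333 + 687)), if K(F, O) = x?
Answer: -14931144/43 ≈ -3.4724e+5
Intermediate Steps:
x = -2619/43 (x = ((-1)**2 + 141*(1/129)) - 63 = (1 + 47/43) - 63 = 90/43 - 63 = -2619/43 ≈ -60.907)
K(F, O) = -2619/43
-347175 + K(440, 1/(333 + 687)) = -347175 - 2619/43 = -14931144/43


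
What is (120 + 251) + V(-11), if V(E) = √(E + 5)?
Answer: 371 + I*√6 ≈ 371.0 + 2.4495*I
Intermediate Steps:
V(E) = √(5 + E)
(120 + 251) + V(-11) = (120 + 251) + √(5 - 11) = 371 + √(-6) = 371 + I*√6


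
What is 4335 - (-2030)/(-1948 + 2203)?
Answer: 221491/51 ≈ 4343.0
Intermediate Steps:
4335 - (-2030)/(-1948 + 2203) = 4335 - (-2030)/255 = 4335 - 1*(-406/51) = 4335 + 406/51 = 221491/51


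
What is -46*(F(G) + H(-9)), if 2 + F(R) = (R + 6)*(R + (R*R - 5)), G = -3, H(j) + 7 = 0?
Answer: 276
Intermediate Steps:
H(j) = -7 (H(j) = -7 + 0 = -7)
F(R) = -2 + (6 + R)*(-5 + R + R²) (F(R) = -2 + (R + 6)*(R + (R*R - 5)) = -2 + (6 + R)*(R + (R² - 5)) = -2 + (6 + R)*(R + (-5 + R²)) = -2 + (6 + R)*(-5 + R + R²))
-46*(F(G) + H(-9)) = -46*((-32 - 3 + (-3)³ + 7*(-3)²) - 7) = -46*((-32 - 3 - 27 + 7*9) - 7) = -46*((-32 - 3 - 27 + 63) - 7) = -46*(1 - 7) = -46*(-6) = 276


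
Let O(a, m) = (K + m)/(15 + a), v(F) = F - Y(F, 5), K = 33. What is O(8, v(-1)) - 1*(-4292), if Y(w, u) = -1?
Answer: 98749/23 ≈ 4293.4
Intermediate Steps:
v(F) = 1 + F (v(F) = F - 1*(-1) = F + 1 = 1 + F)
O(a, m) = (33 + m)/(15 + a)
O(8, v(-1)) - 1*(-4292) = (33 + (1 - 1))/(15 + 8) - 1*(-4292) = (33 + 0)/23 + 4292 = (1/23)*33 + 4292 = 33/23 + 4292 = 98749/23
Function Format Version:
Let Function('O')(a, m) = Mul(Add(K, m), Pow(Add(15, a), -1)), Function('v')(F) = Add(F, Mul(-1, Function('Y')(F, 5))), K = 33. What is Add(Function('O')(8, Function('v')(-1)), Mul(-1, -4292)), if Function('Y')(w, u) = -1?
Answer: Rational(98749, 23) ≈ 4293.4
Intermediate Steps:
Function('v')(F) = Add(1, F) (Function('v')(F) = Add(F, Mul(-1, -1)) = Add(F, 1) = Add(1, F))
Function('O')(a, m) = Mul(Pow(Add(15, a), -1), Add(33, m)) (Function('O')(a, m) = Mul(Add(33, m), Pow(Add(15, a), -1)) = Mul(Pow(Add(15, a), -1), Add(33, m)))
Add(Function('O')(8, Function('v')(-1)), Mul(-1, -4292)) = Add(Mul(Pow(Add(15, 8), -1), Add(33, Add(1, -1))), Mul(-1, -4292)) = Add(Mul(Pow(23, -1), Add(33, 0)), 4292) = Add(Mul(Rational(1, 23), 33), 4292) = Add(Rational(33, 23), 4292) = Rational(98749, 23)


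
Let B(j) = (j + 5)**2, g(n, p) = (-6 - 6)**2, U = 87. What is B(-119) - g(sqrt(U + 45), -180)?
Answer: 12852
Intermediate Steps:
g(n, p) = 144 (g(n, p) = (-12)**2 = 144)
B(j) = (5 + j)**2
B(-119) - g(sqrt(U + 45), -180) = (5 - 119)**2 - 1*144 = (-114)**2 - 144 = 12996 - 144 = 12852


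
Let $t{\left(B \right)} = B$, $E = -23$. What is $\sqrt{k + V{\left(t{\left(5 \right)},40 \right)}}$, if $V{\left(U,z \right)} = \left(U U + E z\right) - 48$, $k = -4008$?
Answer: $i \sqrt{4951} \approx 70.363 i$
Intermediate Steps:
$V{\left(U,z \right)} = -48 + U^{2} - 23 z$ ($V{\left(U,z \right)} = \left(U U - 23 z\right) - 48 = \left(U^{2} - 23 z\right) - 48 = -48 + U^{2} - 23 z$)
$\sqrt{k + V{\left(t{\left(5 \right)},40 \right)}} = \sqrt{-4008 - \left(968 - 25\right)} = \sqrt{-4008 - 943} = \sqrt{-4951} = i \sqrt{4951}$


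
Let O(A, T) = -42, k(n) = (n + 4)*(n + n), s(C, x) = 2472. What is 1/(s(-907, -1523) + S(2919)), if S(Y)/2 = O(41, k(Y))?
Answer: 1/2388 ≈ 0.00041876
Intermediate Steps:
k(n) = 2*n*(4 + n) (k(n) = (4 + n)*(2*n) = 2*n*(4 + n))
S(Y) = -84 (S(Y) = 2*(-42) = -84)
1/(s(-907, -1523) + S(2919)) = 1/(2472 - 84) = 1/2388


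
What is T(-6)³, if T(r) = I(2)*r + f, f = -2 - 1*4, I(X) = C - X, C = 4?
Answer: -5832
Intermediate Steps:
I(X) = 4 - X
f = -6 (f = -2 - 4 = -6)
T(r) = -6 + 2*r (T(r) = (4 - 1*2)*r - 6 = (4 - 2)*r - 6 = 2*r - 6 = -6 + 2*r)
T(-6)³ = (-6 + 2*(-6))³ = (-6 - 12)³ = (-18)³ = -5832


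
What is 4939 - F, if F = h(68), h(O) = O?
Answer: 4871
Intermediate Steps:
F = 68
4939 - F = 4939 - 1*68 = 4939 - 68 = 4871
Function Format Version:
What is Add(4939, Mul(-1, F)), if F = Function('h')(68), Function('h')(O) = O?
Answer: 4871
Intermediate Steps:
F = 68
Add(4939, Mul(-1, F)) = Add(4939, Mul(-1, 68)) = Add(4939, -68) = 4871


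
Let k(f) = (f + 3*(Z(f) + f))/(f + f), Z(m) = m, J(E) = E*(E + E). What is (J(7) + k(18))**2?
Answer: 41209/4 ≈ 10302.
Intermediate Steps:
J(E) = 2*E**2 (J(E) = E*(2*E) = 2*E**2)
k(f) = 7/2 (k(f) = (f + 3*(f + f))/(f + f) = (f + 3*(2*f))/((2*f)) = (f + 6*f)*(1/(2*f)) = (7*f)*(1/(2*f)) = 7/2)
(J(7) + k(18))**2 = (2*7**2 + 7/2)**2 = (2*49 + 7/2)**2 = (98 + 7/2)**2 = (203/2)**2 = 41209/4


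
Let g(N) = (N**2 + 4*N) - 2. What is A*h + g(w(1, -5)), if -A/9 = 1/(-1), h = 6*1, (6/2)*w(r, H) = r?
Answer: 481/9 ≈ 53.444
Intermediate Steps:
w(r, H) = r/3
h = 6
g(N) = -2 + N**2 + 4*N
A = 9 (A = -9/(-1) = -9*(-1) = 9)
A*h + g(w(1, -5)) = 9*6 + (-2 + ((1/3)*1)**2 + 4*((1/3)*1)) = 54 + (-2 + (1/3)**2 + 4*(1/3)) = 54 + (-2 + 1/9 + 4/3) = 54 - 5/9 = 481/9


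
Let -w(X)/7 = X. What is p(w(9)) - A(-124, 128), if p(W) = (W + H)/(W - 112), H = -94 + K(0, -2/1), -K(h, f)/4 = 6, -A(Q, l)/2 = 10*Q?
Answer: -433819/175 ≈ -2479.0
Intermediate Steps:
A(Q, l) = -20*Q
K(h, f) = -24 (K(h, f) = -4*6 = -24)
w(X) = -7*X
H = -118 (H = -94 - 24 = -118)
p(W) = (-118 + W)/(-112 + W) (p(W) = (W - 118)/(W - 112) = (-118 + W)/(-112 + W))
p(w(9)) - A(-124, 128) = (-118 - 7*9)/(-112 - 7*9) - (-20)*(-124) = (-118 - 63)/(-112 - 63) - 1*2480 = -181/(-175) - 2480 = -1/175*(-181) - 2480 = 181/175 - 2480 = -433819/175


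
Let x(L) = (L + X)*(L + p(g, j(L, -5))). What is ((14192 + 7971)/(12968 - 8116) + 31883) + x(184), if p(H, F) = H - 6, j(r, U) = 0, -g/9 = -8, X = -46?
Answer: 322112479/4852 ≈ 66388.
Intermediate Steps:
g = 72 (g = -9*(-8) = 72)
p(H, F) = -6 + H
x(L) = (-46 + L)*(66 + L) (x(L) = (L - 46)*(L + (-6 + 72)) = (-46 + L)*(L + 66) = (-46 + L)*(66 + L))
((14192 + 7971)/(12968 - 8116) + 31883) + x(184) = ((14192 + 7971)/(12968 - 8116) + 31883) + (-3036 + 184² + 20*184) = (22163/4852 + 31883) + (-3036 + 33856 + 3680) = (22163*(1/4852) + 31883) + 34500 = (22163/4852 + 31883) + 34500 = 154718479/4852 + 34500 = 322112479/4852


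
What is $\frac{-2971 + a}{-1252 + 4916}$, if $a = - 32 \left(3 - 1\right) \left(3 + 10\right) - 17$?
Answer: $- \frac{955}{916} \approx -1.0426$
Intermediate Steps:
$a = -849$ ($a = - 32 \cdot 2 \cdot 13 - 17 = \left(-32\right) 26 - 17 = -832 - 17 = -849$)
$\frac{-2971 + a}{-1252 + 4916} = \frac{-2971 - 849}{-1252 + 4916} = - \frac{3820}{3664} = \left(-3820\right) \frac{1}{3664} = - \frac{955}{916}$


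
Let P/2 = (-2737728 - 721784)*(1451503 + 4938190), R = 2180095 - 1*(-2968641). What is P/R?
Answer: -2763152451227/321796 ≈ -8.5867e+6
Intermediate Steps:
R = 5148736 (R = 2180095 + 2968641 = 5148736)
P = -44210439219632 (P = 2*((-2737728 - 721784)*(1451503 + 4938190)) = 2*(-3459512*6389693) = 2*(-22105219609816) = -44210439219632)
P/R = -44210439219632/5148736 = -44210439219632*1/5148736 = -2763152451227/321796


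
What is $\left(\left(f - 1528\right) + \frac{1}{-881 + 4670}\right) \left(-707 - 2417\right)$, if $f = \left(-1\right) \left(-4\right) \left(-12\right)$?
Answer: $\frac{18654850412}{3789} \approx 4.9234 \cdot 10^{6}$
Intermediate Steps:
$f = -48$ ($f = 4 \left(-12\right) = -48$)
$\left(\left(f - 1528\right) + \frac{1}{-881 + 4670}\right) \left(-707 - 2417\right) = \left(\left(-48 - 1528\right) + \frac{1}{-881 + 4670}\right) \left(-707 - 2417\right) = \left(-1576 + \frac{1}{3789}\right) \left(-3124\right) = \left(- \frac{5971463}{3789}\right) \left(-3124\right) = \frac{18654850412}{3789}$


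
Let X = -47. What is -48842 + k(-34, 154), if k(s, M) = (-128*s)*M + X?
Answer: 621319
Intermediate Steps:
k(s, M) = -47 - 128*M*s (k(s, M) = (-128*s)*M - 47 = -128*M*s - 47 = -47 - 128*M*s)
-48842 + k(-34, 154) = -48842 + (-47 - 128*154*(-34)) = -48842 + (-47 + 670208) = -48842 + 670161 = 621319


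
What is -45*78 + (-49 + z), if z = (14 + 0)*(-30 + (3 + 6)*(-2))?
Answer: -4231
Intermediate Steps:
z = -672 (z = 14*(-30 + 9*(-2)) = 14*(-30 - 18) = 14*(-48) = -672)
-45*78 + (-49 + z) = -45*78 + (-49 - 672) = -3510 - 721 = -4231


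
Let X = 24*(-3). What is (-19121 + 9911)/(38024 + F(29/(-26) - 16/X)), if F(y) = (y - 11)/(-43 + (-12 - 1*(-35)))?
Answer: -43102800/177955103 ≈ -0.24221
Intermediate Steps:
X = -72
F(y) = 11/20 - y/20 (F(y) = (-11 + y)/(-43 + (-12 + 35)) = (-11 + y)/(-43 + 23) = (-11 + y)/(-20) = (-11 + y)*(-1/20) = 11/20 - y/20)
(-19121 + 9911)/(38024 + F(29/(-26) - 16/X)) = (-19121 + 9911)/(38024 + (11/20 - (29/(-26) - 16/(-72))/20)) = -9210/(38024 + (11/20 - (29*(-1/26) - 16*(-1/72))/20)) = -9210/(38024 + (11/20 - (-29/26 + 2/9)/20)) = -9210/(38024 + (11/20 - 1/20*(-209/234))) = -9210/(38024 + (11/20 + 209/4680)) = -9210/(38024 + 2783/4680) = -9210/177955103/4680 = -9210*4680/177955103 = -43102800/177955103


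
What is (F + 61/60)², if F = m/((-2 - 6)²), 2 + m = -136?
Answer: 299209/230400 ≈ 1.2987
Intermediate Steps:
m = -138 (m = -2 - 136 = -138)
F = -69/32 (F = -138/(-2 - 6)² = -138/((-8)²) = -138/64 = -138*1/64 = -69/32 ≈ -2.1563)
(F + 61/60)² = (-69/32 + 61/60)² = (-547/480)² = 299209/230400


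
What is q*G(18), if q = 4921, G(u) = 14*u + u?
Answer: 1328670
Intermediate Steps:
G(u) = 15*u
q*G(18) = 4921*(15*18) = 4921*270 = 1328670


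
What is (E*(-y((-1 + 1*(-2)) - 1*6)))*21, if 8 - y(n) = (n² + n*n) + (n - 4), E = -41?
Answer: -121401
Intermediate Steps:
y(n) = 12 - n - 2*n² (y(n) = 8 - ((n² + n*n) + (n - 4)) = 8 - ((n² + n²) + (-4 + n)) = 8 - (2*n² + (-4 + n)) = 8 - (-4 + n + 2*n²) = 8 + (4 - n - 2*n²) = 12 - n - 2*n²)
(E*(-y((-1 + 1*(-2)) - 1*6)))*21 = -(-41)*(12 - ((-1 + 1*(-2)) - 1*6) - 2*((-1 + 1*(-2)) - 1*6)²)*21 = -(-41)*(12 - ((-1 - 2) - 6) - 2*((-1 - 2) - 6)²)*21 = -(-41)*(12 - (-3 - 6) - 2*(-3 - 6)²)*21 = -(-41)*(12 - 1*(-9) - 2*(-9)²)*21 = -(-41)*(12 + 9 - 2*81)*21 = -(-41)*(12 + 9 - 162)*21 = -(-41)*(-141)*21 = -41*141*21 = -5781*21 = -121401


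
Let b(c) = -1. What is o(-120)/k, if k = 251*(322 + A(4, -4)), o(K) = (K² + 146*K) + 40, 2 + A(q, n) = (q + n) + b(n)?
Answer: -280/7279 ≈ -0.038467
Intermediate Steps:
A(q, n) = -3 + n + q (A(q, n) = -2 + ((q + n) - 1) = -2 + ((n + q) - 1) = -2 + (-1 + n + q) = -3 + n + q)
o(K) = 40 + K² + 146*K
k = 80069 (k = 251*(322 + (-3 - 4 + 4)) = 251*(322 - 3) = 251*319 = 80069)
o(-120)/k = (40 + (-120)² + 146*(-120))/80069 = (40 + 14400 - 17520)*(1/80069) = -3080*1/80069 = -280/7279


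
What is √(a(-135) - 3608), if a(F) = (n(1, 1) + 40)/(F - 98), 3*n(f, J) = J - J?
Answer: 32*I*√191293/233 ≈ 60.068*I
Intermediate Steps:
n(f, J) = 0 (n(f, J) = (J - J)/3 = (⅓)*0 = 0)
a(F) = 40/(-98 + F) (a(F) = (0 + 40)/(F - 98) = 40/(-98 + F))
√(a(-135) - 3608) = √(40/(-98 - 135) - 3608) = √(40/(-233) - 3608) = √(40*(-1/233) - 3608) = √(-40/233 - 3608) = √(-840704/233) = 32*I*√191293/233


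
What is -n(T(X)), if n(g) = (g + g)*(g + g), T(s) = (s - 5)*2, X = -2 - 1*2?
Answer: -1296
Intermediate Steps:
X = -4 (X = -2 - 2 = -4)
T(s) = -10 + 2*s (T(s) = (-5 + s)*2 = -10 + 2*s)
n(g) = 4*g² (n(g) = (2*g)*(2*g) = 4*g²)
-n(T(X)) = -4*(-10 + 2*(-4))² = -4*(-10 - 8)² = -4*(-18)² = -4*324 = -1*1296 = -1296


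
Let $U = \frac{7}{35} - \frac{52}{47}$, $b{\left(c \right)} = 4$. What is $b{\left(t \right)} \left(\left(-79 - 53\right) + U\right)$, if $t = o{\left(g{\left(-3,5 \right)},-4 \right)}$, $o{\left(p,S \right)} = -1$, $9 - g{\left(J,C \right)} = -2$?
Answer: $- \frac{124932}{235} \approx -531.63$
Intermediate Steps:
$g{\left(J,C \right)} = 11$ ($g{\left(J,C \right)} = 9 - -2 = 9 + 2 = 11$)
$t = -1$
$U = - \frac{213}{235}$ ($U = 7 \cdot \frac{1}{35} - \frac{52}{47} = \frac{1}{5} - \frac{52}{47} = - \frac{213}{235} \approx -0.90638$)
$b{\left(t \right)} \left(\left(-79 - 53\right) + U\right) = 4 \left(\left(-79 - 53\right) - \frac{213}{235}\right) = 4 \left(-132 - \frac{213}{235}\right) = 4 \left(- \frac{31233}{235}\right) = - \frac{124932}{235}$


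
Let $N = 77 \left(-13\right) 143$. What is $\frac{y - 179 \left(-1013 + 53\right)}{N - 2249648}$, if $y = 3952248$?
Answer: $- \frac{1374696}{797597} \approx -1.7235$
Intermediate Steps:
$N = -143143$ ($N = \left(-1001\right) 143 = -143143$)
$\frac{y - 179 \left(-1013 + 53\right)}{N - 2249648} = \frac{3952248 - 179 \left(-1013 + 53\right)}{-143143 - 2249648} = \frac{3952248 - -171840}{-2392791} = \left(3952248 + 171840\right) \left(- \frac{1}{2392791}\right) = 4124088 \left(- \frac{1}{2392791}\right) = - \frac{1374696}{797597}$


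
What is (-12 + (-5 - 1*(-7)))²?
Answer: 100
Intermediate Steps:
(-12 + (-5 - 1*(-7)))² = (-12 + (-5 + 7))² = (-12 + 2)² = (-10)² = 100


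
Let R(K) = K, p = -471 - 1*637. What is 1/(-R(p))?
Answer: 1/1108 ≈ 0.00090253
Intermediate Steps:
p = -1108 (p = -471 - 637 = -1108)
1/(-R(p)) = 1/(-1*(-1108)) = 1/1108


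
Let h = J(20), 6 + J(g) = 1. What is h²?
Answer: 25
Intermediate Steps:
J(g) = -5 (J(g) = -6 + 1 = -5)
h = -5
h² = (-5)² = 25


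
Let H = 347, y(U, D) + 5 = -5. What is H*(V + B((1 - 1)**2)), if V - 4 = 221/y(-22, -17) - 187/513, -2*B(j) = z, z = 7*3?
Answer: -25780018/2565 ≈ -10051.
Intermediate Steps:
y(U, D) = -10 (y(U, D) = -5 - 5 = -10)
z = 21
B(j) = -21/2 (B(j) = -1/2*21 = -21/2)
V = -94723/5130 (V = 4 + (221/(-10) - 187/513) = 4 + (221*(-1/10) - 187*1/513) = 4 + (-221/10 - 187/513) = 4 - 115243/5130 = -94723/5130 ≈ -18.465)
H*(V + B((1 - 1)**2)) = 347*(-94723/5130 - 21/2) = 347*(-74294/2565) = -25780018/2565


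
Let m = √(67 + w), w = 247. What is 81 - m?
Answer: 81 - √314 ≈ 63.280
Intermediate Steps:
m = √314 (m = √(67 + 247) = √314 ≈ 17.720)
81 - m = 81 - √314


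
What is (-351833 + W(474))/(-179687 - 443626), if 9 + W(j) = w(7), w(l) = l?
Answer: 351835/623313 ≈ 0.56446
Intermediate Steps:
W(j) = -2 (W(j) = -9 + 7 = -2)
(-351833 + W(474))/(-179687 - 443626) = (-351833 - 2)/(-179687 - 443626) = -351835/(-623313) = -351835*(-1/623313) = 351835/623313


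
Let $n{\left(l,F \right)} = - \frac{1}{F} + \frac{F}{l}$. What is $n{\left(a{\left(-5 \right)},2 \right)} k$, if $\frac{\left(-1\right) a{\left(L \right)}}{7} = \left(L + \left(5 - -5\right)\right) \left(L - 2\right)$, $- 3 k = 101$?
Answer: $\frac{24341}{1470} \approx 16.559$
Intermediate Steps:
$k = - \frac{101}{3}$ ($k = \left(- \frac{1}{3}\right) 101 = - \frac{101}{3} \approx -33.667$)
$a{\left(L \right)} = - 7 \left(-2 + L\right) \left(10 + L\right)$ ($a{\left(L \right)} = - 7 \left(L + \left(5 - -5\right)\right) \left(L - 2\right) = - 7 \left(L + \left(5 + 5\right)\right) \left(-2 + L\right) = - 7 \left(L + 10\right) \left(-2 + L\right) = - 7 \left(10 + L\right) \left(-2 + L\right) = - 7 \left(-2 + L\right) \left(10 + L\right)$)
$n{\left(a{\left(-5 \right)},2 \right)} k = \left(- \frac{1}{2} + \frac{2}{140 - -280 - 7 \left(-5\right)^{2}}\right) \left(- \frac{101}{3}\right) = \left(\left(-1\right) \frac{1}{2} + \frac{2}{140 + 280 - 175}\right) \left(- \frac{101}{3}\right) = \left(- \frac{1}{2} + \frac{2}{140 + 280 - 175}\right) \left(- \frac{101}{3}\right) = \left(- \frac{1}{2} + \frac{2}{245}\right) \left(- \frac{101}{3}\right) = \left(- \frac{241}{490}\right) \left(- \frac{101}{3}\right) = \frac{24341}{1470}$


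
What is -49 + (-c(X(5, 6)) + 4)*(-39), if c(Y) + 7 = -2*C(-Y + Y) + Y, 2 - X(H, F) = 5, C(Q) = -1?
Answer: -517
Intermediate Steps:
X(H, F) = -3 (X(H, F) = 2 - 1*5 = 2 - 5 = -3)
c(Y) = -5 + Y (c(Y) = -7 + (-2*(-1) + Y) = -7 + (2 + Y) = -5 + Y)
-49 + (-c(X(5, 6)) + 4)*(-39) = -49 + (-(-5 - 3) + 4)*(-39) = -49 + (-1*(-8) + 4)*(-39) = -49 + (8 + 4)*(-39) = -49 + 12*(-39) = -49 - 468 = -517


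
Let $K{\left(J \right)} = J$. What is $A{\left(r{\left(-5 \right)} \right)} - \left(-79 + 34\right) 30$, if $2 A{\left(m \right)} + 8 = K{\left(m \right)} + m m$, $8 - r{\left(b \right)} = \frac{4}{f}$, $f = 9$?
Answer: $\frac{111644}{81} \approx 1378.3$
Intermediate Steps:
$r{\left(b \right)} = \frac{68}{9}$ ($r{\left(b \right)} = 8 - \frac{4}{9} = \frac{68}{9}$)
$A{\left(m \right)} = -4 + \frac{m}{2} + \frac{m^{2}}{2}$ ($A{\left(m \right)} = -4 + \frac{m + m m}{2} = -4 + \frac{m + m^{2}}{2} = -4 + \left(\frac{m}{2} + \frac{m^{2}}{2}\right) = -4 + \frac{m}{2} + \frac{m^{2}}{2}$)
$A{\left(r{\left(-5 \right)} \right)} - \left(-79 + 34\right) 30 = \left(-4 + \frac{1}{2} \cdot \frac{68}{9} + \frac{\left(\frac{68}{9}\right)^{2}}{2}\right) - \left(-79 + 34\right) 30 = \left(-4 + \frac{34}{9} + \frac{1}{2} \cdot \frac{4624}{81}\right) - \left(-45\right) 30 = \left(-4 + \frac{34}{9} + \frac{2312}{81}\right) - -1350 = \frac{2294}{81} + 1350 = \frac{111644}{81}$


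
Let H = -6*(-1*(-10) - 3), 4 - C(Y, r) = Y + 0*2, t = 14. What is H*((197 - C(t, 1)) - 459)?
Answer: 10584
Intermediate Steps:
C(Y, r) = 4 - Y (C(Y, r) = 4 - (Y + 0*2) = 4 - (Y + 0) = 4 - Y)
H = -42 (H = -6*(10 - 3) = -6*7 = -42)
H*((197 - C(t, 1)) - 459) = -42*((197 - (4 - 1*14)) - 459) = -42*((197 - (4 - 14)) - 459) = -42*((197 - 1*(-10)) - 459) = -42*((197 + 10) - 459) = -42*(207 - 459) = -42*(-252) = 10584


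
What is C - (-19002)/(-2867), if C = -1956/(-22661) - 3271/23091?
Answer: -233165287729/34888399719 ≈ -6.6832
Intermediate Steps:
C = -673445/12168957 (C = -1956*(-1/22661) - 3271*1/23091 = 1956/22661 - 3271/23091 = -673445/12168957 ≈ -0.055341)
C - (-19002)/(-2867) = -673445/12168957 - (-19002)/(-2867) = -673445/12168957 - (-19002)*(-1)/2867 = -673445/12168957 - 1*19002/2867 = -673445/12168957 - 19002/2867 = -233165287729/34888399719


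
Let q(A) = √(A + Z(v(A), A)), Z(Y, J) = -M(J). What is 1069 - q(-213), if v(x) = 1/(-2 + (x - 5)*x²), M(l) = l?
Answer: 1069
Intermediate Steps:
v(x) = 1/(-2 + x²*(-5 + x)) (v(x) = 1/(-2 + (-5 + x)*x²) = 1/(-2 + x²*(-5 + x)))
Z(Y, J) = -J
q(A) = 0 (q(A) = √(A - A) = √0 = 0)
1069 - q(-213) = 1069 - 1*0 = 1069 + 0 = 1069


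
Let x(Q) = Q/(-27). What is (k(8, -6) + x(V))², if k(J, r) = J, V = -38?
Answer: 64516/729 ≈ 88.499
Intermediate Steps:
x(Q) = -Q/27 (x(Q) = Q*(-1/27) = -Q/27)
(k(8, -6) + x(V))² = (8 - 1/27*(-38))² = (8 + 38/27)² = (254/27)² = 64516/729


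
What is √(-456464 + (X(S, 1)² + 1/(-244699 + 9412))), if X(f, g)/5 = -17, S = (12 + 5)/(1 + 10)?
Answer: I*√2763317625256942/78429 ≈ 670.25*I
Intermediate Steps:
S = 17/11 ≈ 1.5455
X(f, g) = -85 (X(f, g) = 5*(-17) = -85)
√(-456464 + (X(S, 1)² + 1/(-244699 + 9412))) = √(-456464 + ((-85)² + 1/(-244699 + 9412))) = √(-456464 + (7225 + 1/(-235287))) = √(-456464 + (7225 - 1/235287)) = √(-456464 + 1699948574/235287) = √(-105700096594/235287) = I*√2763317625256942/78429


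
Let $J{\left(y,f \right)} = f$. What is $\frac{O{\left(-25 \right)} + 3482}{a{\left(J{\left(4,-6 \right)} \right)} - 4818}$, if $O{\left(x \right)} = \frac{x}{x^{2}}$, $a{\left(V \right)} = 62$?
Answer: $- \frac{87049}{118900} \approx -0.73212$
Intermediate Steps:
$O{\left(x \right)} = \frac{1}{x}$ ($O{\left(x \right)} = \frac{x}{x^{2}} = \frac{1}{x}$)
$\frac{O{\left(-25 \right)} + 3482}{a{\left(J{\left(4,-6 \right)} \right)} - 4818} = \frac{\frac{1}{-25} + 3482}{62 - 4818} = \frac{- \frac{1}{25} + 3482}{-4756} = \frac{87049}{25} \left(- \frac{1}{4756}\right) = - \frac{87049}{118900}$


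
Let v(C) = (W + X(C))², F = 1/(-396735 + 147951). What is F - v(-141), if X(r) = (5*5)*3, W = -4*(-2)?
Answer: -1713872977/248784 ≈ -6889.0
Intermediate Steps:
W = 8
X(r) = 75 (X(r) = 25*3 = 75)
F = -1/248784 (F = 1/(-248784) = -1/248784 ≈ -4.0196e-6)
v(C) = 6889 (v(C) = (8 + 75)² = 83² = 6889)
F - v(-141) = -1/248784 - 1*6889 = -1/248784 - 6889 = -1713872977/248784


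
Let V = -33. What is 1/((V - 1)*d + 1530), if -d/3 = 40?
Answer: 1/5610 ≈ 0.00017825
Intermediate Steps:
d = -120 (d = -3*40 = -120)
1/((V - 1)*d + 1530) = 1/((-33 - 1)*(-120) + 1530) = 1/(-34*(-120) + 1530) = 1/(4080 + 1530) = 1/5610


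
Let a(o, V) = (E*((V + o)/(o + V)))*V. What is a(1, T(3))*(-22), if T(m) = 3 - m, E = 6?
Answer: 0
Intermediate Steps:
a(o, V) = 6*V (a(o, V) = (6*((V + o)/(o + V)))*V = (6*((V + o)/(V + o)))*V = (6*1)*V = 6*V)
a(1, T(3))*(-22) = (6*(3 - 1*3))*(-22) = (6*(3 - 3))*(-22) = (6*0)*(-22) = 0*(-22) = 0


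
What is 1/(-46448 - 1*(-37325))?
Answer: -1/9123 ≈ -0.00010961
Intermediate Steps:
1/(-46448 - 1*(-37325)) = 1/(-46448 + 37325) = 1/(-9123) = -1/9123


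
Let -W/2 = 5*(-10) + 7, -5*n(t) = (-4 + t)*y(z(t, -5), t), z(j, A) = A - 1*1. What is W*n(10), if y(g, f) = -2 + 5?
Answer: -1548/5 ≈ -309.60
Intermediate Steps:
z(j, A) = -1 + A (z(j, A) = A - 1 = -1 + A)
y(g, f) = 3
n(t) = 12/5 - 3*t/5 (n(t) = -(-4 + t)*3/5 = -(-12 + 3*t)/5 = 12/5 - 3*t/5)
W = 86 (W = -2*(5*(-10) + 7) = -2*(-50 + 7) = -2*(-43) = 86)
W*n(10) = 86*(12/5 - ⅗*10) = 86*(12/5 - 6) = 86*(-18/5) = -1548/5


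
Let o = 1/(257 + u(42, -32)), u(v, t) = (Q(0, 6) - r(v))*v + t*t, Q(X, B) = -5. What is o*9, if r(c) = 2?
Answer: 3/329 ≈ 0.0091185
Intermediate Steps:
u(v, t) = t² - 7*v (u(v, t) = (-5 - 1*2)*v + t*t = (-5 - 2)*v + t² = -7*v + t² = t² - 7*v)
o = 1/987 (o = 1/(257 + ((-32)² - 7*42)) = 1/(257 + (1024 - 294)) = 1/(257 + 730) = 1/987 ≈ 0.0010132)
o*9 = (1/987)*9 = 3/329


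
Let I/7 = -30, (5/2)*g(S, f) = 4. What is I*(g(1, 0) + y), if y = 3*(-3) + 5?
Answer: 504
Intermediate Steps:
g(S, f) = 8/5 (g(S, f) = (⅖)*4 = 8/5)
y = -4 (y = -9 + 5 = -4)
I = -210 (I = 7*(-30) = -210)
I*(g(1, 0) + y) = -210*(8/5 - 4) = -210*(-12/5) = 504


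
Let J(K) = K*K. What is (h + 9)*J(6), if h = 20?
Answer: 1044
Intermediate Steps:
J(K) = K²
(h + 9)*J(6) = (20 + 9)*6² = 29*36 = 1044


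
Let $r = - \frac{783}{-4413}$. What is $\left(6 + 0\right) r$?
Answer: $\frac{1566}{1471} \approx 1.0646$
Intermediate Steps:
$r = \frac{261}{1471}$ ($r = \left(-783\right) \left(- \frac{1}{4413}\right) = \frac{261}{1471} \approx 0.17743$)
$\left(6 + 0\right) r = \left(6 + 0\right) \frac{261}{1471} = 6 \cdot \frac{261}{1471} = \frac{1566}{1471}$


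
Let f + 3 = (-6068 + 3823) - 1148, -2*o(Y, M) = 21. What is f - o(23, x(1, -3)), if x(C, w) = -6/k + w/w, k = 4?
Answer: -6771/2 ≈ -3385.5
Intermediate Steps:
x(C, w) = -1/2 (x(C, w) = -6/4 + w/w = -6*1/4 + 1 = -3/2 + 1 = -1/2)
o(Y, M) = -21/2 (o(Y, M) = -1/2*21 = -21/2)
f = -3396 (f = -3 + ((-6068 + 3823) - 1148) = -3 + (-2245 - 1148) = -3 - 3393 = -3396)
f - o(23, x(1, -3)) = -3396 - 1*(-21/2) = -3396 + 21/2 = -6771/2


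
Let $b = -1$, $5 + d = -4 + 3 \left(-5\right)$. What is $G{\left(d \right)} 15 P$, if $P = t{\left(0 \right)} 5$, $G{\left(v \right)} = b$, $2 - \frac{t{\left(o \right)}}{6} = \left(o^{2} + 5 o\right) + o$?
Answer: $-900$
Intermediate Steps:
$t{\left(o \right)} = 12 - 36 o - 6 o^{2}$ ($t{\left(o \right)} = 12 - 6 \left(\left(o^{2} + 5 o\right) + o\right) = 12 - 6 \left(o^{2} + 6 o\right) = 12 - \left(6 o^{2} + 36 o\right) = 12 - 36 o - 6 o^{2}$)
$d = -24$ ($d = -5 + \left(-4 + 3 \left(-5\right)\right) = -5 - 19 = -24$)
$G{\left(v \right)} = -1$
$P = 60$ ($P = \left(12 - 0 - 6 \cdot 0^{2}\right) 5 = \left(12 + 0 - 0\right) 5 = \left(12 + 0 + 0\right) 5 = 12 \cdot 5 = 60$)
$G{\left(d \right)} 15 P = \left(-1\right) 15 \cdot 60 = \left(-15\right) 60 = -900$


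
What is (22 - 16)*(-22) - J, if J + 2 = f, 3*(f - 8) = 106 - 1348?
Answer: 276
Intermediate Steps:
f = -406 (f = 8 + (106 - 1348)/3 = 8 + (⅓)*(-1242) = 8 - 414 = -406)
J = -408 (J = -2 - 406 = -408)
(22 - 16)*(-22) - J = (22 - 16)*(-22) - 1*(-408) = 6*(-22) + 408 = -132 + 408 = 276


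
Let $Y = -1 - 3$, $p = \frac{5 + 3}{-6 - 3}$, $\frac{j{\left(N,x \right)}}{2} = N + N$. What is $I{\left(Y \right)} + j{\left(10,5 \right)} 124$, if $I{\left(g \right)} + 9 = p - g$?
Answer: $\frac{44587}{9} \approx 4954.1$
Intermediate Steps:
$j{\left(N,x \right)} = 4 N$ ($j{\left(N,x \right)} = 2 \left(N + N\right) = 2 \cdot 2 N = 4 N$)
$p = - \frac{8}{9}$ ($p = \frac{8}{-9} = 8 \left(- \frac{1}{9}\right) = - \frac{8}{9} \approx -0.88889$)
$Y = -4$
$I{\left(g \right)} = - \frac{89}{9} - g$ ($I{\left(g \right)} = -9 - \left(\frac{8}{9} + g\right) = - \frac{89}{9} - g$)
$I{\left(Y \right)} + j{\left(10,5 \right)} 124 = \left(- \frac{89}{9} - -4\right) + 4 \cdot 10 \cdot 124 = \left(- \frac{89}{9} + 4\right) + 40 \cdot 124 = - \frac{53}{9} + 4960 = \frac{44587}{9}$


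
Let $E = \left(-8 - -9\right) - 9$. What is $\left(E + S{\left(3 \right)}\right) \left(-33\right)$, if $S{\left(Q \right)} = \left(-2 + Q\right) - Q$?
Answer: $330$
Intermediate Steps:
$E = -8$ ($E = \left(-8 + 9\right) - 9 = 1 - 9 = -8$)
$S{\left(Q \right)} = -2$
$\left(E + S{\left(3 \right)}\right) \left(-33\right) = \left(-8 - 2\right) \left(-33\right) = \left(-10\right) \left(-33\right) = 330$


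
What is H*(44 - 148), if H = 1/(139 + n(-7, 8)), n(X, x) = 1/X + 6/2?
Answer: -728/993 ≈ -0.73313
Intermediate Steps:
n(X, x) = 3 + 1/X (n(X, x) = 1/X + 6*(½) = 1/X + 3 = 3 + 1/X)
H = 7/993 (H = 1/(139 + (3 + 1/(-7))) = 1/(139 + (3 - ⅐)) = 1/(139 + 20/7) = 1/(993/7) = 7/993 ≈ 0.0070493)
H*(44 - 148) = 7*(44 - 148)/993 = (7/993)*(-104) = -728/993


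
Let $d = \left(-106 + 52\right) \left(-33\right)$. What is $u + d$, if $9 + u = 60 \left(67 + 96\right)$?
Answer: $11553$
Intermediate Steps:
$u = 9771$ ($u = -9 + 60 \left(67 + 96\right) = -9 + 60 \cdot 163 = -9 + 9780 = 9771$)
$d = 1782$ ($d = \left(-54\right) \left(-33\right) = 1782$)
$u + d = 9771 + 1782 = 11553$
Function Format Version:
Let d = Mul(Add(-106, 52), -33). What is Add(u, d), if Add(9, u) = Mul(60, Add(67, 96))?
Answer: 11553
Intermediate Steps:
u = 9771 (u = Add(-9, Mul(60, Add(67, 96))) = Add(-9, Mul(60, 163)) = Add(-9, 9780) = 9771)
d = 1782 (d = Mul(-54, -33) = 1782)
Add(u, d) = Add(9771, 1782) = 11553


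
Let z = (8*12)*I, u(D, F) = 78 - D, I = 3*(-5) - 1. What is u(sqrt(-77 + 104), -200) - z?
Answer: 1614 - 3*sqrt(3) ≈ 1608.8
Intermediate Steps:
I = -16 (I = -15 - 1 = -16)
z = -1536 (z = (8*12)*(-16) = 96*(-16) = -1536)
u(sqrt(-77 + 104), -200) - z = (78 - sqrt(-77 + 104)) - 1*(-1536) = (78 - sqrt(27)) + 1536 = (78 - 3*sqrt(3)) + 1536 = 1614 - 3*sqrt(3)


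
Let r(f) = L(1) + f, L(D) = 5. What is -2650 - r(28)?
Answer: -2683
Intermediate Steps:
r(f) = 5 + f
-2650 - r(28) = -2650 - (5 + 28) = -2650 - 1*33 = -2650 - 33 = -2683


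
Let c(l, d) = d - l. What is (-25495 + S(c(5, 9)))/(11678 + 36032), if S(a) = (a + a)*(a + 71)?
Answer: -383/734 ≈ -0.52180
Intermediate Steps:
S(a) = 2*a*(71 + a) (S(a) = (2*a)*(71 + a) = 2*a*(71 + a))
(-25495 + S(c(5, 9)))/(11678 + 36032) = (-25495 + 2*(9 - 1*5)*(71 + (9 - 1*5)))/(11678 + 36032) = (-25495 + 2*(9 - 5)*(71 + (9 - 5)))/47710 = (-25495 + 2*4*(71 + 4))*(1/47710) = (-25495 + 2*4*75)*(1/47710) = (-25495 + 600)*(1/47710) = -24895*1/47710 = -383/734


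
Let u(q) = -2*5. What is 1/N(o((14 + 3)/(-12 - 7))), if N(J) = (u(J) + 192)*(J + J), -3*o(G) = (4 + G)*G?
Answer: 1083/365092 ≈ 0.0029664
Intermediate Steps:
u(q) = -10
o(G) = -G*(4 + G)/3 (o(G) = -(4 + G)*G/3 = -G*(4 + G)/3)
N(J) = 364*J (N(J) = (-10 + 192)*(J + J) = 182*(2*J) = 364*J)
1/N(o((14 + 3)/(-12 - 7))) = 1/(364*(-(14 + 3)/(-12 - 7)*(4 + (14 + 3)/(-12 - 7))/3)) = 1/(364*(-17/(-19)*(4 + 17/(-19))/3)) = 1/(364*(-17*(-1/19)*(4 + 17*(-1/19))/3)) = 1/(364*(-1/3*(-17/19)*(4 - 17/19))) = 1/(364*(-1/3*(-17/19)*59/19)) = 1/(364*(1003/1083)) = 1/(365092/1083) = 1083/365092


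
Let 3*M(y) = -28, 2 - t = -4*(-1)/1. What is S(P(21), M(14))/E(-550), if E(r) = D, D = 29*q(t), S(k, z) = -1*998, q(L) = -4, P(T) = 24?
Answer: 499/58 ≈ 8.6035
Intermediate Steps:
t = -2 (t = 2 - (-4*(-1))/1 = 2 - 4 = -2)
M(y) = -28/3 (M(y) = (1/3)*(-28) = -28/3)
S(k, z) = -998
D = -116 (D = 29*(-4) = -116)
E(r) = -116
S(P(21), M(14))/E(-550) = -998/(-116) = -998*(-1/116) = 499/58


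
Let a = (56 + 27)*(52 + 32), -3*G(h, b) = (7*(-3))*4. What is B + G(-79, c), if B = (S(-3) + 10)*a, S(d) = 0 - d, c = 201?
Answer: 90664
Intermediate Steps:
G(h, b) = 28 (G(h, b) = -7*(-3)*4/3 = -(-7)*4 = -⅓*(-84) = 28)
S(d) = -d
a = 6972 (a = 83*84 = 6972)
B = 90636 (B = (-1*(-3) + 10)*6972 = (3 + 10)*6972 = 13*6972 = 90636)
B + G(-79, c) = 90636 + 28 = 90664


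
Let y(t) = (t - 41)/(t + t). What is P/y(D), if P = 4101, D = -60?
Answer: 492120/101 ≈ 4872.5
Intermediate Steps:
y(t) = (-41 + t)/(2*t) (y(t) = (-41 + t)/((2*t)) = (-41 + t)*(1/(2*t)) = (-41 + t)/(2*t))
P/y(D) = 4101/(((½)*(-41 - 60)/(-60))) = 4101/(((½)*(-1/60)*(-101))) = 4101/(101/120) = 4101*(120/101) = 492120/101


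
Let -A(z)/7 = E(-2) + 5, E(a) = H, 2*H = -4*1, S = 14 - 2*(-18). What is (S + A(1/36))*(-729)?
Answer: -21141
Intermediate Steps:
S = 50 (S = 14 + 36 = 50)
H = -2 (H = (-4*1)/2 = (½)*(-4) = -2)
E(a) = -2
A(z) = -21 (A(z) = -7*(-2 + 5) = -7*3 = -21)
(S + A(1/36))*(-729) = (50 - 21)*(-729) = 29*(-729) = -21141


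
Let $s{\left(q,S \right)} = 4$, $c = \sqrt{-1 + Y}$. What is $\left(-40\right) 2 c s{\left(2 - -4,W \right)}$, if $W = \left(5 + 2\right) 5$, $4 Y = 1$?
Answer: $- 160 i \sqrt{3} \approx - 277.13 i$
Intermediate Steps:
$Y = \frac{1}{4}$ ($Y = \frac{1}{4} \cdot 1 = \frac{1}{4} \approx 0.25$)
$W = 35$ ($W = 7 \cdot 5 = 35$)
$c = \frac{i \sqrt{3}}{2}$ ($c = \sqrt{-1 + \frac{1}{4}} = \sqrt{- \frac{3}{4}} = \frac{i \sqrt{3}}{2} \approx 0.86602 i$)
$\left(-40\right) 2 c s{\left(2 - -4,W \right)} = \left(-40\right) 2 \frac{i \sqrt{3}}{2} \cdot 4 = - 80 \cdot 2 i \sqrt{3} = - 160 i \sqrt{3}$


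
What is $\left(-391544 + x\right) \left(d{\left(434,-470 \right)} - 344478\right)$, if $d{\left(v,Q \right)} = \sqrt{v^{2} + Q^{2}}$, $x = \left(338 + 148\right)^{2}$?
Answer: $53513968344 - 310696 \sqrt{102314} \approx 5.3415 \cdot 10^{10}$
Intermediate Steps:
$x = 236196$ ($x = 486^{2} = 236196$)
$d{\left(v,Q \right)} = \sqrt{Q^{2} + v^{2}}$
$\left(-391544 + x\right) \left(d{\left(434,-470 \right)} - 344478\right) = \left(-391544 + 236196\right) \left(\sqrt{\left(-470\right)^{2} + 434^{2}} - 344478\right) = - 155348 \left(\sqrt{220900 + 188356} - 344478\right) = - 155348 \left(\sqrt{409256} - 344478\right) = - 155348 \left(2 \sqrt{102314} - 344478\right) = - 155348 \left(-344478 + 2 \sqrt{102314}\right) = 53513968344 - 310696 \sqrt{102314}$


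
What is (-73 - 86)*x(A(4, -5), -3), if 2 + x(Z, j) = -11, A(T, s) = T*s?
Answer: 2067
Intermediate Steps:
x(Z, j) = -13 (x(Z, j) = -2 - 11 = -13)
(-73 - 86)*x(A(4, -5), -3) = (-73 - 86)*(-13) = -159*(-13) = 2067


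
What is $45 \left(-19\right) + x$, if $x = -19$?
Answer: $-874$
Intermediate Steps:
$45 \left(-19\right) + x = 45 \left(-19\right) - 19 = -855 - 19 = -874$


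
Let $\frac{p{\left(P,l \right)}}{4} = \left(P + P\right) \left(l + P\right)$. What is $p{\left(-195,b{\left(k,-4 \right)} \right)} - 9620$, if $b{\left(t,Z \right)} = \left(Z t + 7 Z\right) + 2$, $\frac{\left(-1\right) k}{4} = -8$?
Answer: $534820$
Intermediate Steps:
$k = 32$ ($k = \left(-4\right) \left(-8\right) = 32$)
$b{\left(t,Z \right)} = 2 + 7 Z + Z t$ ($b{\left(t,Z \right)} = \left(7 Z + Z t\right) + 2 = 2 + 7 Z + Z t$)
$p{\left(P,l \right)} = 8 P \left(P + l\right)$ ($p{\left(P,l \right)} = 4 \left(P + P\right) \left(l + P\right) = 4 \cdot 2 P \left(P + l\right) = 8 P \left(P + l\right)$)
$p{\left(-195,b{\left(k,-4 \right)} \right)} - 9620 = 8 \left(-195\right) \left(-195 + \left(2 + 7 \left(-4\right) - 128\right)\right) - 9620 = 8 \left(-195\right) \left(-195 - 154\right) - 9620 = 8 \left(-195\right) \left(-349\right) - 9620 = 544440 - 9620 = 534820$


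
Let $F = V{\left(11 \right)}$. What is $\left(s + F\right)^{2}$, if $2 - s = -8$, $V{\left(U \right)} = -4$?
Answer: $36$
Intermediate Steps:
$F = -4$
$s = 10$ ($s = 2 - -8 = 2 + 8 = 10$)
$\left(s + F\right)^{2} = \left(10 - 4\right)^{2} = 6^{2} = 36$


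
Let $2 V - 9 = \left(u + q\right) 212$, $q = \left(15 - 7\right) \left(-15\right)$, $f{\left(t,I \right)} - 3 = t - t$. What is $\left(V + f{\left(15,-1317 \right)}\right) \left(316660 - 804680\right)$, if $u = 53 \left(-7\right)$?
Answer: $25395828770$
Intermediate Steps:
$u = -371$
$f{\left(t,I \right)} = 3$ ($f{\left(t,I \right)} = 3 + \left(t - t\right) = 3 + 0 = 3$)
$q = -120$ ($q = 8 \left(-15\right) = -120$)
$V = - \frac{104083}{2}$ ($V = \frac{9}{2} + \frac{\left(-371 - 120\right) 212}{2} = \frac{9}{2} + \frac{\left(-491\right) 212}{2} = \frac{9}{2} + \frac{1}{2} \left(-104092\right) = \frac{9}{2} - 52046 = - \frac{104083}{2} \approx -52042.0$)
$\left(V + f{\left(15,-1317 \right)}\right) \left(316660 - 804680\right) = \left(- \frac{104083}{2} + 3\right) \left(316660 - 804680\right) = \left(- \frac{104077}{2}\right) \left(-488020\right) = 25395828770$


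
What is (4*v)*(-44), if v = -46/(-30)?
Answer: -4048/15 ≈ -269.87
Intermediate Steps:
v = 23/15 (v = -46*(-1/30) = 23/15 ≈ 1.5333)
(4*v)*(-44) = (4*(23/15))*(-44) = (92/15)*(-44) = -4048/15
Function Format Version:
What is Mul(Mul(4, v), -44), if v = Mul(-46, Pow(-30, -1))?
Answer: Rational(-4048, 15) ≈ -269.87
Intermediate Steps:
v = Rational(23, 15) (v = Mul(-46, Rational(-1, 30)) = Rational(23, 15) ≈ 1.5333)
Mul(Mul(4, v), -44) = Mul(Mul(4, Rational(23, 15)), -44) = Mul(Rational(92, 15), -44) = Rational(-4048, 15)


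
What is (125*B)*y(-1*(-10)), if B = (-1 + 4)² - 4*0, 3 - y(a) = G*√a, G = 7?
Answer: 3375 - 7875*√10 ≈ -21528.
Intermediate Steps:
y(a) = 3 - 7*√a
B = 9 (B = 3² + 0 = 9 + 0 = 9)
(125*B)*y(-1*(-10)) = (125*9)*(3 - 7*√10) = 1125*(3 - 7*√10) = 3375 - 7875*√10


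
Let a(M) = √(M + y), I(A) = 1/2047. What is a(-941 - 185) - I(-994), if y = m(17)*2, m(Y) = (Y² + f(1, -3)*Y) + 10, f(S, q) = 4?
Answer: -1/2047 + 14*I*√2 ≈ -0.00048852 + 19.799*I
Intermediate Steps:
m(Y) = 10 + Y² + 4*Y (m(Y) = (Y² + 4*Y) + 10 = 10 + Y² + 4*Y)
I(A) = 1/2047
y = 734 (y = (10 + 17² + 4*17)*2 = (10 + 289 + 68)*2 = 367*2 = 734)
a(M) = √(734 + M) (a(M) = √(M + 734) = √(734 + M))
a(-941 - 185) - I(-994) = √(734 + (-941 - 185)) - 1*1/2047 = √(734 - 1126) - 1/2047 = √(-392) - 1/2047 = 14*I*√2 - 1/2047 = -1/2047 + 14*I*√2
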